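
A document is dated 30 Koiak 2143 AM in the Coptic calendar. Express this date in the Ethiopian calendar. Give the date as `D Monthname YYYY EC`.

Julian Day Number of the source date = 2607514.
Converting JDN 2607514 to the Ethiopian calendar gives 30 Tahsas 2419 EC.

30 Tahsas 2419 EC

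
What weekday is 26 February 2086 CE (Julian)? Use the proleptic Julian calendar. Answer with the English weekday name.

Monday

Equivalently 11 March 2086 Gregorian, JDN 2483026.
Since JDN mod 7 = 0 (0 = Monday), the day is Monday.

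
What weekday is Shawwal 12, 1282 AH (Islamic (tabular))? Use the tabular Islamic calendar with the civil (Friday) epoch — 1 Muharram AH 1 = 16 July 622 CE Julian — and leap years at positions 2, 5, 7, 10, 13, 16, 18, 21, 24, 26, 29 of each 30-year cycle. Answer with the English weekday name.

Wednesday

In the Gregorian calendar this is 28 February 1866 (JDN 2402661).
2402661 ≡ 2 (mod 7); counting from Monday = 0 gives Wednesday.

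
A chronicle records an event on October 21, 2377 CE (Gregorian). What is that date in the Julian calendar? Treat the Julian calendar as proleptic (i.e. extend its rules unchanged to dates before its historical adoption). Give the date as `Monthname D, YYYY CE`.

October 5, 2377 CE

For dates in this range the Gregorian date is 16 days ahead of the Julian.
21 October 2377 Gregorian − 16 days → 5 October 2377 Julian.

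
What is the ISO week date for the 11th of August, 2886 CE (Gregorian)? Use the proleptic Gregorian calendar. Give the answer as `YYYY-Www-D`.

2886-W32-7

The weekday is Sunday (ISO weekday 7).
That Sunday belongs to ISO week 32 of ISO year 2886.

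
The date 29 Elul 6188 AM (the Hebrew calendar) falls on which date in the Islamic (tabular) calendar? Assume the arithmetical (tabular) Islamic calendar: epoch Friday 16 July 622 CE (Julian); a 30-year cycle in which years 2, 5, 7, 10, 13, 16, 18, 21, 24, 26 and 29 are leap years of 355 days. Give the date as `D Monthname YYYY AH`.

Both dates share Julian Day Number 2608122; in the tabular Islamic calendar that is 30 Rajab 1862 AH.

30 Rajab 1862 AH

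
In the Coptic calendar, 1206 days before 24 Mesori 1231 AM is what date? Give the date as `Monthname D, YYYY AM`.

Pashons 3, 1228 AM

Counting 1206 days back from JDN 2274640 reaches JDN 2273434, which is Pashons 3, 1228 AM.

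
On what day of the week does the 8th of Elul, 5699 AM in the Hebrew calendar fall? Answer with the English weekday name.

Wednesday

Equivalently 23 August 1939 Gregorian, JDN 2429499.
Since JDN mod 7 = 2 (0 = Monday), the day is Wednesday.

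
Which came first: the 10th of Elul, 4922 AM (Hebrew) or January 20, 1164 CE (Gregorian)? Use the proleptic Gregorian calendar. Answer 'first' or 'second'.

first

The two dates have Julian Day Numbers 2145712 and 2146221 respectively.
Since 2145712 < 2146221, the first date comes first.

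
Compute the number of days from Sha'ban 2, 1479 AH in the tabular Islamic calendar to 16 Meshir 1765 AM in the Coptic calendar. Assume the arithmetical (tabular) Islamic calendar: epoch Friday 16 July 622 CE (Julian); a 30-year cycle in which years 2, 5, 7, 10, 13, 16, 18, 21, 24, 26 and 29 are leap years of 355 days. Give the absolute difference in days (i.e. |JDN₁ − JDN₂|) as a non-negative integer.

First date → JDN 2472402; second date → JDN 2469496.
The interval is |2472402 − 2469496| = 2906 days.

2906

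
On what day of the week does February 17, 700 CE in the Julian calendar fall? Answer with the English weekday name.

In the proleptic Gregorian calendar this is 20 February 700 (JDN 1976780).
JDN 1976780 mod 7 = 1, and JDN 0 was a Monday, so this is a Tuesday.

Tuesday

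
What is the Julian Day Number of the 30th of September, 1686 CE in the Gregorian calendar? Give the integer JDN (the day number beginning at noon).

JDN 2299161 is 15 October 1582 CE (Gregorian); the target day is +37971 days from there, so JDN = 2337132.

2337132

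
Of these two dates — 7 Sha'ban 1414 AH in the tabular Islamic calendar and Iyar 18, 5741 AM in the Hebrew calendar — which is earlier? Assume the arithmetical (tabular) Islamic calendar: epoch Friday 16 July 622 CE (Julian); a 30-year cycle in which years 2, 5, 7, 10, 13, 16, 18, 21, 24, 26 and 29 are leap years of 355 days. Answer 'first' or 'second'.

First date → JDN 2449373; second date → JDN 2444747.
JDN 2444747 < JDN 2449373, so the second date is earlier.

second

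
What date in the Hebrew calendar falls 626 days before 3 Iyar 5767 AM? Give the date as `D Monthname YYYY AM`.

Counting 626 days back from JDN 2454212 reaches JDN 2453586, which is 27 Tammuz 5765 AM.

27 Tammuz 5765 AM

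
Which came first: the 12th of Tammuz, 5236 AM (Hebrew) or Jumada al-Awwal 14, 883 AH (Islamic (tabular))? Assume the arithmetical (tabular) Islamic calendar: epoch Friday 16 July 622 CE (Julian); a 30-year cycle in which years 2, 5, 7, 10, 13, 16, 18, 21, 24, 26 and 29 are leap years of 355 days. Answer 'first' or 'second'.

Converting both to JDN: 2260352 vs 2261122; the smaller is the first.

first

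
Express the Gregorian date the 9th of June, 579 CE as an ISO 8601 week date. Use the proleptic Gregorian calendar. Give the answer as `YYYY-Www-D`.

0579-W23-3

The weekday is Wednesday (ISO weekday 3).
That Wednesday belongs to ISO week 23 of ISO year 579.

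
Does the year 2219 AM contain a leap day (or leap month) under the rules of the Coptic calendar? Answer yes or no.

2219 mod 4 = 3; in the Coptic calendar a year is leap when year mod 4 = 3, so it is a leap year.

yes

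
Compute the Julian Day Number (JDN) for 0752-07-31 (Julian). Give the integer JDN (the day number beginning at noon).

1995938

In the proleptic Gregorian calendar the same day is 4 August 752.
JDN 2451545 is 1 January 2000 CE (Gregorian); the target day is −455607 days from there, so JDN = 1995938.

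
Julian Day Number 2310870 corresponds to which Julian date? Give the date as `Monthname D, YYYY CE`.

JDN 2310870 is 5 November 1614 in the Gregorian calendar.
In the Julian calendar that day is October 26, 1614 CE.

October 26, 1614 CE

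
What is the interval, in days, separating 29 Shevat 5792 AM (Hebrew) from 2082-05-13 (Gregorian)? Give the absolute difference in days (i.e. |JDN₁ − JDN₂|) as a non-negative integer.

First date → JDN 2463274; second date → JDN 2481628.
The interval is |2463274 − 2481628| = 18354 days.

18354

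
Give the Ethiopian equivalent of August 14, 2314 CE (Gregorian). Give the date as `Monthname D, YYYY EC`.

Julian Day Number of the source date = 2566456.
Converting JDN 2566456 to the Ethiopian calendar gives 5 Nehase 2306 EC.

Nehase 5, 2306 EC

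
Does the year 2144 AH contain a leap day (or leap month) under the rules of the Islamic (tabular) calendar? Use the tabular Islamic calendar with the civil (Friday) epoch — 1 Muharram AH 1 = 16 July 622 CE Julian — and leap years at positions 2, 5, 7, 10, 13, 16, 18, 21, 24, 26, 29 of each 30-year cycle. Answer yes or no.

Year 2144 AH is year 14 of its 30-year cycle; leap positions are 2, 5, 7, 10, 13, 16, 18, 21, 24, 26, 29, so it is a common year (354 days).

no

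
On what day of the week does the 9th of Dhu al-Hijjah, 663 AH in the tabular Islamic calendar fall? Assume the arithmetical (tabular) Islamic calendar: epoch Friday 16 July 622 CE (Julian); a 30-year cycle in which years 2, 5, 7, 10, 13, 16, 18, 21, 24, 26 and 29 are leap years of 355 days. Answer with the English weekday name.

Equivalently 29 September 1265 Gregorian, JDN 2183364.
Since JDN mod 7 = 1 (0 = Monday), the day is Tuesday.

Tuesday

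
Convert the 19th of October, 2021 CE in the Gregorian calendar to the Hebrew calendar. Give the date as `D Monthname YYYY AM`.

13 Cheshvan 5782 AM

Both dates share Julian Day Number 2459507; in the Hebrew calendar that is 13 Cheshvan 5782 AM.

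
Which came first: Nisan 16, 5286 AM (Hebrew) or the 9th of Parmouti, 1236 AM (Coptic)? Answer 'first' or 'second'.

second

First date → JDN 2278518; second date → JDN 2276332.
JDN 2276332 < JDN 2278518, so the second date is earlier.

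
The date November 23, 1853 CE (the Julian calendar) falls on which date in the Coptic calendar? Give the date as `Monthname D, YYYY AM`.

Julian Day Number of the source date = 2398193.
Converting JDN 2398193 to the Coptic calendar gives 27 Hathor 1570 AM.

Hathor 27, 1570 AM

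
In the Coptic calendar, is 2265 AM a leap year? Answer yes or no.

no

2265 mod 4 = 1; in the Coptic calendar a year is leap when year mod 4 = 3, so it is a common year.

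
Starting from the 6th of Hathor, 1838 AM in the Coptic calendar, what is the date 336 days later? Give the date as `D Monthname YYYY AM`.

Counting 336 days forward from JDN 2496059 reaches JDN 2496395, which is 7 Paopi 1839 AM.

7 Paopi 1839 AM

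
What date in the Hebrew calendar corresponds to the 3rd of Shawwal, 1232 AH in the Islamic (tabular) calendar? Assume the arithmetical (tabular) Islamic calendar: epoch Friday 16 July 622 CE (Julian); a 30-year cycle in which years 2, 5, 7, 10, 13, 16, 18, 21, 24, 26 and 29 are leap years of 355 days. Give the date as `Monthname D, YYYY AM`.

The source date corresponds to 16 August 1817 in the Gregorian calendar (JDN 2384933).
That day falls on 4 Elul 5577 AM in the Hebrew calendar.

Elul 4, 5577 AM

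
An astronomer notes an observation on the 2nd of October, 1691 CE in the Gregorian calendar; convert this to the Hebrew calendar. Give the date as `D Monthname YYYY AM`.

9 Tishrei 5452 AM

Julian Day Number of the source date = 2338960.
Converting JDN 2338960 to the Hebrew calendar gives 9 Tishrei 5452 AM.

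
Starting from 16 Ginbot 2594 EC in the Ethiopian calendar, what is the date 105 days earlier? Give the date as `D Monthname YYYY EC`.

1 Yekatit 2594 EC

The starting date is JDN 2671569; 2671569 − 105 = 2671464.
JDN 2671464 corresponds to 1 Yekatit 2594 EC.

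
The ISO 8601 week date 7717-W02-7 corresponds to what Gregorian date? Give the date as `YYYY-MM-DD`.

ISO week 1 of 7717 is the week containing the first Thursday of 7717.
Week 2, day 7 (Sunday) lands on 7717-01-17.

7717-01-17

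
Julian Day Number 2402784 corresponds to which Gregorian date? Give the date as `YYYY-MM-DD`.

1866-07-01

JDN 2451545 is 1 Jan 2000; 2402784 is −48761 days from there.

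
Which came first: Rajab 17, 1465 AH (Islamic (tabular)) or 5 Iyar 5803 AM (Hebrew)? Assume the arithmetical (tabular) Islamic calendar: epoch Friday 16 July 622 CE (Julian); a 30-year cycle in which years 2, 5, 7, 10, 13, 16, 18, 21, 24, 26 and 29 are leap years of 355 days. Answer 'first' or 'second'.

second

Converting both to JDN: 2467426 vs 2467385; the smaller is the second.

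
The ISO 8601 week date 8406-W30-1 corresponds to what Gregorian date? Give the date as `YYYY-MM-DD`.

8406-07-24

ISO week 1 of 8406 is the week containing the first Thursday of 8406.
Week 30, day 1 (Monday) lands on 8406-07-24.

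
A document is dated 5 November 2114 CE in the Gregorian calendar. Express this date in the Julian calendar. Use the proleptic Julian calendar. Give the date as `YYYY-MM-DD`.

At this point the Julian calendar is 14 days behind the Gregorian.
5 November 2114 Gregorian − 14 days → 22 October 2114 Julian.

2114-10-22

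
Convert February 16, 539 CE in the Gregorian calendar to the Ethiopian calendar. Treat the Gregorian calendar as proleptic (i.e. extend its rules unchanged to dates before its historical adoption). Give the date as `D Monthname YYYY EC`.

20 Yekatit 531 EC

Both dates share Julian Day Number 1917972; in the Ethiopian calendar that is 20 Yekatit 531 EC.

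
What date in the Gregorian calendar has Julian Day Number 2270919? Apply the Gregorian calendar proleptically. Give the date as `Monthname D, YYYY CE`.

June 19, 1505 CE

Counting from JDN 2299161 = 15 Oct 1582 gives an offset of -28242 days.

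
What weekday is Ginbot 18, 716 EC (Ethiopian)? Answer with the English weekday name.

In the proleptic Gregorian calendar this is 17 May 724 (JDN 1985632).
Since JDN mod 7 = 5 (0 = Monday), the day is Saturday.

Saturday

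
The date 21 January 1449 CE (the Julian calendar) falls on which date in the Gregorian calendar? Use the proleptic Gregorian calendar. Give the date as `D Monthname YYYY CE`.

30 January 1449 CE

The Julian–Gregorian offset here is 9 days (Julian trailing).
21 January 1449 Julian + 9 days → 30 January 1449 Gregorian.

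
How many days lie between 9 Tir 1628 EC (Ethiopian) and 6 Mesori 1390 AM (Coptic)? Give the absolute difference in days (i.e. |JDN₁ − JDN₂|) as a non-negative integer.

14086

First date → JDN 2318611; second date → JDN 2332697.
The interval is |2318611 − 2332697| = 14086 days.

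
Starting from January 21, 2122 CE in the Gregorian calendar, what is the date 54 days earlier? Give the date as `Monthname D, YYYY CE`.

The starting date is JDN 2496125; 2496125 − 54 = 2496071.
JDN 2496071 corresponds to November 28, 2121 CE.

November 28, 2121 CE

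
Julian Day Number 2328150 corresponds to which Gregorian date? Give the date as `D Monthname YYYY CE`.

26 February 1662 CE

Counting from JDN 2299161 = 15 Oct 1582 gives an offset of 28989 days.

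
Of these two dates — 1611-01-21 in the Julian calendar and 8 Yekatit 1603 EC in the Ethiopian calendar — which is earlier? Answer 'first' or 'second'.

first

First date → JDN 2309496; second date → JDN 2309508.
JDN 2309496 < JDN 2309508, so the first date is earlier.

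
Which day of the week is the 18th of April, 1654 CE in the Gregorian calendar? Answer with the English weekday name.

Saturday

2325279 ≡ 5 (mod 7); counting from Monday = 0 gives Saturday.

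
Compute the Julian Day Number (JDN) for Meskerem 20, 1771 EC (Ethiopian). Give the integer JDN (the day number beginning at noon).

2370732

Equivalently 28 September 1778 (Gregorian).
JDN 2451545 is 1 January 2000 CE (Gregorian); the target day is −80813 days from there, so JDN = 2370732.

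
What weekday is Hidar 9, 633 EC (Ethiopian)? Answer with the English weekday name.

This is JDN 1955127 (8 November 640 Gregorian).
Since JDN mod 7 = 6 (0 = Monday), the day is Sunday.

Sunday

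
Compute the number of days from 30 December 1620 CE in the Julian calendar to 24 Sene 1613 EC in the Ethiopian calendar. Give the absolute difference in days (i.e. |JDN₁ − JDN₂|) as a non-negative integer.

170

First date → JDN 2313127; second date → JDN 2313297.
The interval is |2313127 − 2313297| = 170 days.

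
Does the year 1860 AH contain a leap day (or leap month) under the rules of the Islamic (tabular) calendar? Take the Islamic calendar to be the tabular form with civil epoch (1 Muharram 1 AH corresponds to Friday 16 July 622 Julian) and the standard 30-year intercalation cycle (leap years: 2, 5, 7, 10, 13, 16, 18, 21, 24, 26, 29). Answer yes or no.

Year 1860 AH is year 30 of its 30-year cycle; leap positions are 2, 5, 7, 10, 13, 16, 18, 21, 24, 26, 29, so it is a common year (354 days).

no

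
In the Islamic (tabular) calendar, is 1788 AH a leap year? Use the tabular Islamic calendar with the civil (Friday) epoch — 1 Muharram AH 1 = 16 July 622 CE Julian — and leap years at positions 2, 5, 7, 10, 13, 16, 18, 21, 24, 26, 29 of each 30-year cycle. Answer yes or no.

yes

Year 1788 AH is year 18 of its 30-year cycle; leap positions are 2, 5, 7, 10, 13, 16, 18, 21, 24, 26, 29, so it is a leap year (355 days).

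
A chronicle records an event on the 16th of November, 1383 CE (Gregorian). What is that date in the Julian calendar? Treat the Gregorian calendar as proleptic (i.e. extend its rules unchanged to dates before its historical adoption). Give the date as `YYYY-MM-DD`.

1383-11-08

For dates in this range the Gregorian date is 8 days ahead of the Julian.
16 November 1383 Gregorian − 8 days → 8 November 1383 Julian.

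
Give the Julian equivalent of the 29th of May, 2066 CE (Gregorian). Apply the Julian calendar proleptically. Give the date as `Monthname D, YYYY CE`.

For dates in this range the Gregorian date is 13 days ahead of the Julian.
29 May 2066 Gregorian − 13 days → 16 May 2066 Julian.

May 16, 2066 CE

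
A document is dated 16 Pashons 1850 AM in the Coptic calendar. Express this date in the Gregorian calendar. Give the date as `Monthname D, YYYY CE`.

Both dates share Julian Day Number 2500632; in the Gregorian calendar that is 25 May 2134 CE.

May 25, 2134 CE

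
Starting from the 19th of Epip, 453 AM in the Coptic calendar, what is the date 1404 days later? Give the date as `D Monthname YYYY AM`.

22 Pashons 457 AM

JDN of the 19th of Epip, 453 AM = 1990441.
1990441 + 1404 = 1991845.
JDN 1991845 in the Coptic calendar is 22 Pashons 457 AM.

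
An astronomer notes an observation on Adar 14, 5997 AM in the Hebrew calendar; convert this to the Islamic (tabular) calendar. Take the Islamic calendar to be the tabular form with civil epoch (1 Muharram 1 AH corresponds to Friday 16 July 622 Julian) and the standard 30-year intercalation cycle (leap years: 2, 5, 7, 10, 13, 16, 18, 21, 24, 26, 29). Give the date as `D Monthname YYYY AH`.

14 Rabi' al-Awwal 1665 AH

Julian Day Number of the source date = 2538178.
Converting JDN 2538178 to the tabular Islamic calendar gives 14 Rabi' al-Awwal 1665 AH.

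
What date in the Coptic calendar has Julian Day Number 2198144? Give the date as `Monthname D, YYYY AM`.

Paremhat 15, 1022 AM

The proleptic Gregorian equivalent of JDN 2198144 is 19 March 1306.
In the Coptic calendar that day is Paremhat 15, 1022 AM.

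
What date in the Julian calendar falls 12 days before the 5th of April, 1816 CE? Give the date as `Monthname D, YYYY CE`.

March 24, 1816 CE

Counting 12 days back from JDN 2384447 reaches JDN 2384435, which is March 24, 1816 CE.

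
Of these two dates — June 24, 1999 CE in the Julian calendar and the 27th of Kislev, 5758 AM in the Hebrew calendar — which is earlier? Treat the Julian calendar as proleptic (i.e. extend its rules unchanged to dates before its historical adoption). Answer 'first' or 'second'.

Converting both to JDN: 2451367 vs 2450809; the smaller is the second.

second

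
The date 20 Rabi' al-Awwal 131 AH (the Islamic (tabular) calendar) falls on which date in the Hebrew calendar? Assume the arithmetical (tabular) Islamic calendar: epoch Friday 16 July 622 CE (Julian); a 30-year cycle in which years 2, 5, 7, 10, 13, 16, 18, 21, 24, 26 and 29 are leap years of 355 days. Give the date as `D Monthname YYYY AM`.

Both dates share Julian Day Number 1994586; in the Hebrew calendar that is 21 Kislev 4509 AM.

21 Kislev 4509 AM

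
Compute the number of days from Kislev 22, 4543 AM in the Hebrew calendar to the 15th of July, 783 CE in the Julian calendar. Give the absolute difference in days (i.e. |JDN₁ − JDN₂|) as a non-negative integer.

225

JDN of the first date = 2007019.
JDN of the second date = 2007244.
|2007244 − 2007019| = 225.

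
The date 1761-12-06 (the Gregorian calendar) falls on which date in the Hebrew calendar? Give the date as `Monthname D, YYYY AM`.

Kislev 10, 5522 AM

Both dates share Julian Day Number 2364592; in the Hebrew calendar that is 10 Kislev 5522 AM.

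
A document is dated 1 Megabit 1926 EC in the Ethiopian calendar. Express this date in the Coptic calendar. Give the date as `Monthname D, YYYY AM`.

Julian Day Number of the source date = 2427507.
Converting JDN 2427507 to the Coptic calendar gives 1 Paremhat 1650 AM.

Paremhat 1, 1650 AM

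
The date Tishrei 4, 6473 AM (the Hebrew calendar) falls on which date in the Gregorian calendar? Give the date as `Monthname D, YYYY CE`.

Julian Day Number of the source date = 2711866.
Converting JDN 2711866 to the Gregorian calendar gives 26 September 2712 CE.

September 26, 2712 CE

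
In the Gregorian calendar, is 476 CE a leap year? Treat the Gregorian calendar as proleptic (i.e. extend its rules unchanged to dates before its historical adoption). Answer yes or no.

476 is divisible by 4 and not by 100, so it is a leap year.

yes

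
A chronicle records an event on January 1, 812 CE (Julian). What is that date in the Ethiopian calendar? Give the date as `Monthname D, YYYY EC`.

Tir 5, 804 EC

Both dates share Julian Day Number 2017641; in the Ethiopian calendar that is 5 Tir 804 EC.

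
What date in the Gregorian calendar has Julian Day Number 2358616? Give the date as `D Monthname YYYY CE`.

27 July 1745 CE

Counting from JDN 2299161 = 15 Oct 1582 gives an offset of 59455 days.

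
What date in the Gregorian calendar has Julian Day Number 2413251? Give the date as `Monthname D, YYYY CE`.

Counting from JDN 2299161 = 15 Oct 1582 gives an offset of 114090 days.

February 26, 1895 CE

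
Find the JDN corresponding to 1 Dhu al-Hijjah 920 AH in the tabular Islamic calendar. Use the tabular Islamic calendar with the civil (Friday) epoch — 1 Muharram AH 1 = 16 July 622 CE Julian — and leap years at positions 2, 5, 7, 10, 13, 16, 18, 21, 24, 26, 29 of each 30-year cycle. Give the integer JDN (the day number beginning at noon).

2274428

Equivalently 27 January 1515 (proleptic Gregorian).
JDN 2400001 is 17 November 1858 CE (Gregorian), MJD 0; the target day is −125573 days from there, so JDN = 2274428.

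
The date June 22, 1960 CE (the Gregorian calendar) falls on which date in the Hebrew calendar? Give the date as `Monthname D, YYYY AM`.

Sivan 27, 5720 AM

Both dates share Julian Day Number 2437108; in the Hebrew calendar that is 27 Sivan 5720 AM.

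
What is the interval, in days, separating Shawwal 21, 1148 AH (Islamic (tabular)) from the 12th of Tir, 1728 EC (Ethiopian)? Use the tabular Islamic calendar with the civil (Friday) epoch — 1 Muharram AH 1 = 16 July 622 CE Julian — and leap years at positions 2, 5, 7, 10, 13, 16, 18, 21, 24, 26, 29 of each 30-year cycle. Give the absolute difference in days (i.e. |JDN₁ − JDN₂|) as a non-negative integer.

First date → JDN 2355185; second date → JDN 2355139.
The interval is |2355185 − 2355139| = 46 days.

46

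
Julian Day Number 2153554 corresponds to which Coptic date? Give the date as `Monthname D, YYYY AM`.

The proleptic Gregorian equivalent of JDN 2153554 is 17 February 1184.
In the Coptic calendar that day is Meshir 15, 900 AM.

Meshir 15, 900 AM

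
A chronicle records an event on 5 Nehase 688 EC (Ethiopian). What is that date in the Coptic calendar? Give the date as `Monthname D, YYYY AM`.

Julian Day Number of the source date = 1975482.
Converting JDN 1975482 to the Coptic calendar gives 5 Mesori 412 AM.

Mesori 5, 412 AM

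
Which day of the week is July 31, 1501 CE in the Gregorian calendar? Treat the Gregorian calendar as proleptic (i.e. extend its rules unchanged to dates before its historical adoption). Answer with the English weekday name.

2269500 ≡ 2 (mod 7); counting from Monday = 0 gives Wednesday.

Wednesday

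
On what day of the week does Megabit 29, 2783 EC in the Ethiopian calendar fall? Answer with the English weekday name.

Equivalently 13 April 2791 Gregorian, JDN 2740554.
2740554 ≡ 5 (mod 7); counting from Monday = 0 gives Saturday.

Saturday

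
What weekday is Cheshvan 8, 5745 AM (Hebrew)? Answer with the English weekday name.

In the Gregorian calendar this is 3 November 1984 (JDN 2446008).
JDN 2446008 mod 7 = 5, and JDN 0 was a Monday, so this is a Saturday.

Saturday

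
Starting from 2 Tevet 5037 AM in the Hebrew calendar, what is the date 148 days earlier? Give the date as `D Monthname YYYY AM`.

2 Av 5036 AM

JDN of 2 Tevet 5037 AM = 2187460.
2187460 − 148 = 2187312.
JDN 2187312 in the Hebrew calendar is 2 Av 5036 AM.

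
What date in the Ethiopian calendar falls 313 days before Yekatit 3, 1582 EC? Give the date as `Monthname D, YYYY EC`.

Megabit 25, 1581 EC

Counting 313 days back from JDN 2301833 reaches JDN 2301520, which is Megabit 25, 1581 EC.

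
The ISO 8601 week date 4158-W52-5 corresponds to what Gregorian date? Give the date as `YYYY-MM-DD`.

4158-12-29

ISO week 1 of 4158 is the week containing the first Thursday of 4158.
Week 52, day 5 (Friday) lands on 4158-12-29.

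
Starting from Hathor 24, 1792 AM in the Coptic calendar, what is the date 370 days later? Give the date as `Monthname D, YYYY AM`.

Hathor 29, 1793 AM

Counting 370 days forward from JDN 2479276 reaches JDN 2479646, which is Hathor 29, 1793 AM.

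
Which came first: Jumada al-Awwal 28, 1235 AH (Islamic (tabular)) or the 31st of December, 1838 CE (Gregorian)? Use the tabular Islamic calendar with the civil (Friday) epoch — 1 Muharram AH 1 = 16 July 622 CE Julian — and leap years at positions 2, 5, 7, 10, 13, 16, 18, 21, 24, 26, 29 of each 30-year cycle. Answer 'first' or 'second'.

first

The two dates have Julian Day Numbers 2385873 and 2392740 respectively.
Since 2385873 < 2392740, the first date comes first.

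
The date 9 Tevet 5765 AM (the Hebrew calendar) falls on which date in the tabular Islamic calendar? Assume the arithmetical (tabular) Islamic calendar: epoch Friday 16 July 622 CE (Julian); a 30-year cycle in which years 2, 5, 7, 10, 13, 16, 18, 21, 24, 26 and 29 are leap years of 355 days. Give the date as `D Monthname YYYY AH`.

9 Dhu al-Qa'dah 1425 AH

Both dates share Julian Day Number 2453361; in the tabular Islamic calendar that is 9 Dhu al-Qa'dah 1425 AH.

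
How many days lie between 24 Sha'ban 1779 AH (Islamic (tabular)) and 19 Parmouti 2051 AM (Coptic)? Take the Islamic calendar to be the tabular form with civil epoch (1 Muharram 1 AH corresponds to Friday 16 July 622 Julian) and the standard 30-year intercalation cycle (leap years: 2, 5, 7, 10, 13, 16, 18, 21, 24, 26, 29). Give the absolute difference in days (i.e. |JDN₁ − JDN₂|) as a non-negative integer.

First date → JDN 2578734; second date → JDN 2574020.
The interval is |2578734 − 2574020| = 4714 days.

4714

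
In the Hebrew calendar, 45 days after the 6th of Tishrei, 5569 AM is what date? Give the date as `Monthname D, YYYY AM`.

JDN of the 6th of Tishrei, 5569 AM = 2381688.
2381688 + 45 = 2381733.
JDN 2381733 in the Hebrew calendar is Cheshvan 21, 5569 AM.

Cheshvan 21, 5569 AM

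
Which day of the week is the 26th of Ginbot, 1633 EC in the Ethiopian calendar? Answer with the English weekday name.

Friday

In the Gregorian calendar this is 31 May 1641 (JDN 2320574).
JDN 2320574 mod 7 = 4, and JDN 0 was a Monday, so this is a Friday.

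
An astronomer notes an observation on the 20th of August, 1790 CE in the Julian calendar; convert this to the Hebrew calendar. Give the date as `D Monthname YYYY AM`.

21 Elul 5550 AM

Julian Day Number of the source date = 2375087.
Converting JDN 2375087 to the Hebrew calendar gives 21 Elul 5550 AM.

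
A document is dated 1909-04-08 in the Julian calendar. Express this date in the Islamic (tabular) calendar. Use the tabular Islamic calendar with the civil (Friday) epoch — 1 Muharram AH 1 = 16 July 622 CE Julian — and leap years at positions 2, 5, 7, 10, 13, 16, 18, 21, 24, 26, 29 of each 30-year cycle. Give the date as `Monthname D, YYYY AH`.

Rabi' al-Awwal 30, 1327 AH

Both dates share Julian Day Number 2418418; in the tabular Islamic calendar that is 30 Rabi' al-Awwal 1327 AH.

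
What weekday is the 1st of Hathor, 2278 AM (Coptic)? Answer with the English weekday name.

Saturday

In the Gregorian calendar this is 14 November 2561 (JDN 2656764).
JDN 2656764 mod 7 = 5, and JDN 0 was a Monday, so this is a Saturday.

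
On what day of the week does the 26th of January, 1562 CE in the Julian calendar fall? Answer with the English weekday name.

Monday

Equivalently 5 February 1562 Gregorian, JDN 2291604.
2291604 ≡ 0 (mod 7); counting from Monday = 0 gives Monday.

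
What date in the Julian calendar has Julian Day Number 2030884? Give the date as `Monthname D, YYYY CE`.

The proleptic Gregorian equivalent of JDN 2030884 is 8 April 848.
In the Julian calendar that day is April 4, 848 CE.

April 4, 848 CE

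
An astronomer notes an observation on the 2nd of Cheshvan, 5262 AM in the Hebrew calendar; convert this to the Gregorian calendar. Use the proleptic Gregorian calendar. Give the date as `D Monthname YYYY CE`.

Julian Day Number of the source date = 2269585.
Converting JDN 2269585 to the Gregorian calendar gives 24 October 1501 CE.

24 October 1501 CE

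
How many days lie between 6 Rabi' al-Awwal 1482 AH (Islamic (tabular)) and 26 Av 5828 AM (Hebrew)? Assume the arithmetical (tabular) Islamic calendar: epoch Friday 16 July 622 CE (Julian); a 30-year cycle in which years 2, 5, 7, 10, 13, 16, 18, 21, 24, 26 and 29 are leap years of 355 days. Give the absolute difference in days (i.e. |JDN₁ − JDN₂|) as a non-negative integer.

JDN of the first date = 2473321.
JDN of the second date = 2476618.
|2476618 − 2473321| = 3297.

3297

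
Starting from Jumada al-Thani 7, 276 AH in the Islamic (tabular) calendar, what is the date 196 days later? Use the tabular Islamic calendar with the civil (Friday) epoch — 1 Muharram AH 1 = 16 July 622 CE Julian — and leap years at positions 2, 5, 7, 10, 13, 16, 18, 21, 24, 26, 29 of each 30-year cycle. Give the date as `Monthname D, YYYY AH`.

Dhu al-Hijjah 26, 276 AH

Counting 196 days forward from JDN 2046045 reaches JDN 2046241, which is Dhu al-Hijjah 26, 276 AH.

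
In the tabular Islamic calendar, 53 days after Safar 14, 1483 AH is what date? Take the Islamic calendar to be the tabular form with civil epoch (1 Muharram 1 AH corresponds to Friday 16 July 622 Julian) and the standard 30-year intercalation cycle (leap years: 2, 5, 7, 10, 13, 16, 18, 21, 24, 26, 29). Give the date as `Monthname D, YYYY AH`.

Rabi' al-Thani 8, 1483 AH

Counting 53 days forward from JDN 2473654 reaches JDN 2473707, which is Rabi' al-Thani 8, 1483 AH.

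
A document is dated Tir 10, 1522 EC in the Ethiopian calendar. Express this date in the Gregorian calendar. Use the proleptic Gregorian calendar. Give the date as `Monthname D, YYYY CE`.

January 15, 1530 CE

Both dates share Julian Day Number 2279895; in the Gregorian calendar that is 15 January 1530 CE.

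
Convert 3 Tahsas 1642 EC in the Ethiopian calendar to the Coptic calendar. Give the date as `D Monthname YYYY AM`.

3 Koiak 1366 AM

The source date corresponds to 9 December 1649 in the Gregorian calendar (JDN 2323688).
That day falls on 3 Koiak 1366 AM in the Coptic calendar.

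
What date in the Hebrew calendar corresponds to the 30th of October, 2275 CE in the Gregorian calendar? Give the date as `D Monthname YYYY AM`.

Julian Day Number of the source date = 2552289.
Converting JDN 2552289 to the Hebrew calendar gives 10 Cheshvan 6036 AM.

10 Cheshvan 6036 AM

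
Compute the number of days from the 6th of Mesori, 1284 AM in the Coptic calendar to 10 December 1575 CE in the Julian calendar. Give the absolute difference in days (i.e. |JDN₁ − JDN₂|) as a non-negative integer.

JDN of the first date = 2293981.
JDN of the second date = 2296670.
|2296670 − 2293981| = 2689.

2689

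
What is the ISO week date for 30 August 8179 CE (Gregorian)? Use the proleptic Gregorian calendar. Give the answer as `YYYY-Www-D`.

8179-W35-1

The weekday is Monday (ISO weekday 1).
That Monday belongs to ISO week 35 of ISO year 8179.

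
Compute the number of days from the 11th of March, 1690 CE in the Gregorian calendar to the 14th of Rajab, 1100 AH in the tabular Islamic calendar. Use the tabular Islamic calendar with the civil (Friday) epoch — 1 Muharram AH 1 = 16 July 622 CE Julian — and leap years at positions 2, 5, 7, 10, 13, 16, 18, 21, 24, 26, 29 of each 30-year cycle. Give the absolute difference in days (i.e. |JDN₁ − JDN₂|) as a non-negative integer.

311

JDN of the first date = 2338390.
JDN of the second date = 2338079.
|2338079 − 2338390| = 311.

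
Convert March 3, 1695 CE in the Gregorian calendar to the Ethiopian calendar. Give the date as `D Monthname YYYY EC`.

27 Yekatit 1687 EC

Both dates share Julian Day Number 2340208; in the Ethiopian calendar that is 27 Yekatit 1687 EC.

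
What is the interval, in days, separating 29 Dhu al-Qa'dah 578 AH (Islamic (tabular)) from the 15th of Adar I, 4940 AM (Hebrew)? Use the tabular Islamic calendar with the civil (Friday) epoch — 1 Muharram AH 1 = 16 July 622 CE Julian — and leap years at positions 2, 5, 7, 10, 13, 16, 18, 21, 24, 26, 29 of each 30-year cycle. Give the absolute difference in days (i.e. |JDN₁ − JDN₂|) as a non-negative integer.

1137

JDN of the first date = 2153233.
JDN of the second date = 2152096.
|2152096 − 2153233| = 1137.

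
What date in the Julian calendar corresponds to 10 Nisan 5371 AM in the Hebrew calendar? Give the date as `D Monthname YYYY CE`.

14 March 1611 CE

Julian Day Number of the source date = 2309548.
Converting JDN 2309548 to the Julian calendar gives 14 March 1611 CE.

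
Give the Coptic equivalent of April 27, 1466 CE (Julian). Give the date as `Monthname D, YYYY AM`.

The source date corresponds to 6 May 1466 in the proleptic Gregorian calendar (JDN 2256631).
That day falls on 2 Pashons 1182 AM in the Coptic calendar.

Pashons 2, 1182 AM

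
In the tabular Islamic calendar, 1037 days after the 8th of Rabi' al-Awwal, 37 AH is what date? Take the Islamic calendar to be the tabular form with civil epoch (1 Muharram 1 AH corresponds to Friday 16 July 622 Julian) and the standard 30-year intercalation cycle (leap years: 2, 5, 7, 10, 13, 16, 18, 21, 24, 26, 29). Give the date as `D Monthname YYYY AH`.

11 Safar 40 AH

Counting 1037 days forward from JDN 1961263 reaches JDN 1962300, which is 11 Safar 40 AH.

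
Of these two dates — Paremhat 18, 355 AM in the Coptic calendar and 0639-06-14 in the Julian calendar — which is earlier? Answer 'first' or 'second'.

First date → JDN 1954525; second date → JDN 1954617.
JDN 1954525 < JDN 1954617, so the first date is earlier.

first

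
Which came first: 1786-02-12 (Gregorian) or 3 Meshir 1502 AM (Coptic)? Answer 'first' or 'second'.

Converting both to JDN: 2373426 vs 2373422; the smaller is the second.

second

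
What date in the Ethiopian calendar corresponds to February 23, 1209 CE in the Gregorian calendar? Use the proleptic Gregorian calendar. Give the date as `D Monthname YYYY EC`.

22 Yekatit 1201 EC

Both dates share Julian Day Number 2162692; in the Ethiopian calendar that is 22 Yekatit 1201 EC.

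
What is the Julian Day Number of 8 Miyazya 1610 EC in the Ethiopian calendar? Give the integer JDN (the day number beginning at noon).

2312125

In the Gregorian calendar the same day is 13 April 1618.
JDN 2400001 is 17 November 1858 CE (Gregorian), MJD 0; the target day is −87876 days from there, so JDN = 2312125.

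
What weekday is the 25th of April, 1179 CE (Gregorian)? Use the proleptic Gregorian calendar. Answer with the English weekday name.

Wednesday

Since JDN mod 7 = 2 (0 = Monday), the day is Wednesday.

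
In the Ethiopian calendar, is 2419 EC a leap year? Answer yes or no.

yes

2419 mod 4 = 3; in the Ethiopian calendar a year is leap when year mod 4 = 3, so it is a leap year.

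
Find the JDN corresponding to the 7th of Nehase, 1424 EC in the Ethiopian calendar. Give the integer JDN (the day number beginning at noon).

Equivalently 9 August 1432 (proleptic Gregorian).
JDN 2451545 is 1 January 2000 CE (Gregorian); the target day is −207237 days from there, so JDN = 2244308.

2244308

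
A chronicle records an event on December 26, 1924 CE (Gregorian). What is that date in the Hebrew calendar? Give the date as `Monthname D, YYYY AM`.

Both dates share Julian Day Number 2424146; in the Hebrew calendar that is 29 Kislev 5685 AM.

Kislev 29, 5685 AM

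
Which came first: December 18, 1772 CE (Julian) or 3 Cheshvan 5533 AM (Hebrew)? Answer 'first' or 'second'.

second

First date → JDN 2368633; second date → JDN 2368573.
JDN 2368573 < JDN 2368633, so the second date is earlier.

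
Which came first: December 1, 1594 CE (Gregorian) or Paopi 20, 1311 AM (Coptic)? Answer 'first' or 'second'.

second

Converting both to JDN: 2303591 vs 2303556; the smaller is the second.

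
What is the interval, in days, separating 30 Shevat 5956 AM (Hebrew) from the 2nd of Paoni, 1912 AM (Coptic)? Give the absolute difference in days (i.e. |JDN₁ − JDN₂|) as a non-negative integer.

First date → JDN 2523193; second date → JDN 2523294.
The interval is |2523193 − 2523294| = 101 days.

101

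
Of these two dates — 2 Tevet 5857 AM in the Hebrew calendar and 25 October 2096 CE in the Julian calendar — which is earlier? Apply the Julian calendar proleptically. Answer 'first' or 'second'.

second

The two dates have Julian Day Numbers 2486960 and 2486920 respectively.
Since 2486920 < 2486960, the second date comes first.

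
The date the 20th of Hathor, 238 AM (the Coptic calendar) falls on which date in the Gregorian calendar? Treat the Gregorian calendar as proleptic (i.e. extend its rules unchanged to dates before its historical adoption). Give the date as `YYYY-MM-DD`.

0521-11-18

Julian Day Number of the source date = 1911673.
Converting JDN 1911673 to the Gregorian calendar gives 18 November 521 CE.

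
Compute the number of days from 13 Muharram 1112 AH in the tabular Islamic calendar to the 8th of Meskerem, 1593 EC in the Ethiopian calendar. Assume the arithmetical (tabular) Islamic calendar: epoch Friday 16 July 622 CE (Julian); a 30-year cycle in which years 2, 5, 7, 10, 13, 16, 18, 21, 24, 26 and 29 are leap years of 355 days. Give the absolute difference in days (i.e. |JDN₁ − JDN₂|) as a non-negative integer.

36447

JDN of the first date = 2342153.
JDN of the second date = 2305706.
|2305706 − 2342153| = 36447.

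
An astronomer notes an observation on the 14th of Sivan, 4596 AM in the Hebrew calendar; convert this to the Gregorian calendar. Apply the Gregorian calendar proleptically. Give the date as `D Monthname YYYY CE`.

Julian Day Number of the source date = 2026561.
Converting JDN 2026561 to the Gregorian calendar gives 7 June 836 CE.

7 June 836 CE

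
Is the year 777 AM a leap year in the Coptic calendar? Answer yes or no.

777 mod 4 = 1; in the Coptic calendar a year is leap when year mod 4 = 3, so it is a common year.

no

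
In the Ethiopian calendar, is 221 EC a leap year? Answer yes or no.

221 mod 4 = 1; in the Ethiopian calendar a year is leap when year mod 4 = 3, so it is a common year.

no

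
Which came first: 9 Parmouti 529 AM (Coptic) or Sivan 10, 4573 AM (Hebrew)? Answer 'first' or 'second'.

first

Converting both to JDN: 2018100 vs 2018139; the smaller is the first.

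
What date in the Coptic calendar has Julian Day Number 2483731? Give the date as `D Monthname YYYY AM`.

6 Meshir 1804 AM

The Gregorian equivalent of JDN 2483731 is 14 February 2088.
In the Coptic calendar that day is 6 Meshir 1804 AM.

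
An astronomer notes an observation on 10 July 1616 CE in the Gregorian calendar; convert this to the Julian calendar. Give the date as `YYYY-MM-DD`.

1616-06-30

At this point the Julian calendar is 10 days behind the Gregorian.
10 July 1616 Gregorian − 10 days → 30 June 1616 Julian.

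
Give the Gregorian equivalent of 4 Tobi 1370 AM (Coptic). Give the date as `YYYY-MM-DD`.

1654-01-09

Both dates share Julian Day Number 2325180; in the Gregorian calendar that is 9 January 1654 CE.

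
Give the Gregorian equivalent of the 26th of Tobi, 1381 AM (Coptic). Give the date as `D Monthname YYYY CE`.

Both dates share Julian Day Number 2329220; in the Gregorian calendar that is 31 January 1665 CE.

31 January 1665 CE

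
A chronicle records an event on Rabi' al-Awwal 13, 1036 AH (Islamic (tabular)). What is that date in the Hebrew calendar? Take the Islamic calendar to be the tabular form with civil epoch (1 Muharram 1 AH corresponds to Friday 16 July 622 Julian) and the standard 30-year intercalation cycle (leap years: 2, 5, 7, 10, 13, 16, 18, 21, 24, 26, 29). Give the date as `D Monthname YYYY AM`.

13 Kislev 5387 AM

The source date corresponds to 2 December 1626 in the Gregorian calendar (JDN 2315280).
That day falls on 13 Kislev 5387 AM in the Hebrew calendar.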